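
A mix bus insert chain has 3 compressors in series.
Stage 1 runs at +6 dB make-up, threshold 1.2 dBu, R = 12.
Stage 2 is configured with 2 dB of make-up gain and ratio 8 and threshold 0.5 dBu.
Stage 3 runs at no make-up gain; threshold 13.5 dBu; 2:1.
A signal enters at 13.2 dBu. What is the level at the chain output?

Stage 1: 12 dB above 1.2 dBu, reduced 12:1 to 1 dB above → 2.2 dBu; +6 dB make-up → 8.2 dBu.
Stage 2: 7.7 dB above 0.5 dBu, reduced 8:1 to 0.9625 dB above → 1.4625 dBu; +2 dB make-up → 3.4625 dBu.
Stage 3: 3.4625 dBu ≤ 13.5 dBu, so stage 3 doesn't engage; output 3.4625 dBu.

3.4625 dBu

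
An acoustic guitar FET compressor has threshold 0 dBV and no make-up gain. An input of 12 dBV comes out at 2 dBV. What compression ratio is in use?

Input overshoot = 12 − 0 = 12 dB; output overshoot = 2 − 0 = 2 dB.
Ratio = 12 / 2 = 6.

6:1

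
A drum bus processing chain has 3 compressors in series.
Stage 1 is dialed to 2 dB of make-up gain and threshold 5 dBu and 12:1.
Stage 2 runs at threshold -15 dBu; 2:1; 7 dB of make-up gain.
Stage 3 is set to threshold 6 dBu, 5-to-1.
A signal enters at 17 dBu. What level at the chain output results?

3.5 dBu

Stage 1: overshoot 12 dB → 12/12 = 1 dB → 6 dBu; +2 dB make-up → 8 dBu.
Stage 2: 23 dB above -15 dBu, reduced 2:1 to 11.5 dB above → -3.5 dBu; +7 dB make-up → 3.5 dBu.
Stage 3: below threshold (3.5 ≤ 6); passes unchanged; output 3.5 dBu.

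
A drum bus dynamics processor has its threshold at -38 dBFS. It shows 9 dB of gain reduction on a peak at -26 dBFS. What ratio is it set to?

4:1

Input overshoot = -26 − (-38) = 12 dB.
Output overshoot = 12 − 9 = 3 dB.
Ratio = input overshoot / output overshoot = 12 / 3 = 4.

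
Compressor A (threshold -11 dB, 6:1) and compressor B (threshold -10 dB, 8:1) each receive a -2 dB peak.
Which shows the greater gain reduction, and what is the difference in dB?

A, by 0.5 dB

A: overshoot 9 dB → output overshoot 1.5 dB → GR 7.5 dB.
B: overshoot 8 dB → output overshoot 1 dB → GR 7 dB.
A reduces 0.5 dB more.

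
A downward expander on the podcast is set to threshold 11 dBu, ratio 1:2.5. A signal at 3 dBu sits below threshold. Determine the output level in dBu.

-9 dBu

The input is 8 dB below the 11 dBu threshold.
A 1:2.5 expander multiplies undershoot by 2.5: 8 × 2.5 = 20 dB below threshold.
Output = 11 − 20 = -9 dBu.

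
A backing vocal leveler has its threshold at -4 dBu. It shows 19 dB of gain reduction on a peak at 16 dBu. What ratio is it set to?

20:1

Input overshoot = 16 − (-4) = 20 dB.
Output overshoot = 20 − 19 = 1 dB.
Ratio = input overshoot / output overshoot = 20 / 1 = 20.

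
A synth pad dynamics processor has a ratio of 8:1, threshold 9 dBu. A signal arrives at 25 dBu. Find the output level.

11 dBu

Overshoot: 25 − 9 = 16 dB.
8:1 compression reduces that to 16/8 = 2 dB over.
Output = 9 + 2 = 11 dBu.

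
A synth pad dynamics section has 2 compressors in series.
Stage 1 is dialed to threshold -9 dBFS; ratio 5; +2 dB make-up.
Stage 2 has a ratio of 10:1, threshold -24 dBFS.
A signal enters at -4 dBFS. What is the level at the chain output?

-22.2 dBFS

Stage 1: -4 dBFS is 5 dB over -9 dBFS; at 5:1 that becomes 1 dB over, giving -8 dBFS; +2 dB make-up → -6 dBFS.
Stage 2: 18 dB above -24 dBFS, reduced 10:1 to 1.8 dB above → -22.2 dBFS.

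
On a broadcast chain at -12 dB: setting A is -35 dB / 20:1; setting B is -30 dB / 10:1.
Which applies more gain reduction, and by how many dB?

A, by 5.65 dB

A: GR = 23 − 23/20 = 21.85 dB.
B: GR = 18 − 18/10 = 16.2 dB.
A applies 5.65 dB more gain reduction.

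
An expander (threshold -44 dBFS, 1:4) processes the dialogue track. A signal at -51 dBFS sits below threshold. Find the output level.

Undershoot = (-44) − (-51) = 7 dB.
At 1:4, that expands to 28 dB under threshold.
Output = -44 − 28 = -72 dBFS.

-72 dBFS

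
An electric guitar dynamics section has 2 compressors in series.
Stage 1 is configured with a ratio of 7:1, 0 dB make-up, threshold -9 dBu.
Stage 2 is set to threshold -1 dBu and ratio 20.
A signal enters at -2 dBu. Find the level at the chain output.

-8 dBu

Stage 1: -2 dBu is 7 dB over -9 dBu; at 7:1 that becomes 1 dB over, giving -8 dBu.
Stage 2: -8 dBu ≤ -1 dBu, so stage 2 doesn't engage; output -8 dBu.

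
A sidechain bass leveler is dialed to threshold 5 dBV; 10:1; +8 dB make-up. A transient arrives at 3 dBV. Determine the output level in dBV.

3 dBV is 2 dB below the 5 dBV threshold, so no gain reduction is applied.
Make-up gain adds 8 dB: 3 + 8 = 11 dBV.

11 dBV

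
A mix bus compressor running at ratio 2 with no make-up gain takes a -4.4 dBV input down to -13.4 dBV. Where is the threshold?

Gain reduction = -4.4 − (-13.4) = 9 dB; output overshoot = GR / (R − 1) = 9 / 1 = 9 dB.
Threshold = output − output overshoot = -13.4 − 9 = -22.4 dBV.

-22.4 dBV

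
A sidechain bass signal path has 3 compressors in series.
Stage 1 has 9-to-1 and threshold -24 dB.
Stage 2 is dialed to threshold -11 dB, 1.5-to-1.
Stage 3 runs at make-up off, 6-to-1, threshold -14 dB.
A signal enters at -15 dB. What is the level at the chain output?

-23 dB

Stage 1: 9 dB above -24 dB, reduced 9:1 to 1 dB above → -23 dB.
Stage 2: -23 dB is at or below the -11 dB threshold — no compression; output -23 dB.
Stage 3: below threshold (-23 ≤ -14); passes unchanged; output -23 dB.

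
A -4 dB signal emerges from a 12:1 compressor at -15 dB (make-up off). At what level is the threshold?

-16 dB

Input is 12 dB above T (since output overshoot × R = input overshoot: (-15 − T)·12 = -4 − T gives T = -16 dB).
Check: -16 + (-4 − (-16))/12 = -16 + 1 = -15 dB. ✓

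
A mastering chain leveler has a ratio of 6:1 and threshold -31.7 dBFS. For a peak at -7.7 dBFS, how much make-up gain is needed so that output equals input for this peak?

20 dB

The peak compresses to -31.7 + 24/6 = -27.7 dBFS.
To reach -7.7 dBFS requires -7.7 − (-27.7) = 20 dB of make-up.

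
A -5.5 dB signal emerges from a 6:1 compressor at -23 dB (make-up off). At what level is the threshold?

-26.5 dB

Input is 21 dB above T (since output overshoot × R = input overshoot: (-23 − T)·6 = -5.5 − T gives T = -26.5 dB).
Check: -26.5 + (-5.5 − (-26.5))/6 = -26.5 + 3.5 = -23 dB. ✓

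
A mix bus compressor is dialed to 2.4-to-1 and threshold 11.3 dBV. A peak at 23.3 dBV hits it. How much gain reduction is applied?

23.3 dBV exceeds the threshold by 12 dB.
A 2.4:1 ratio leaves 5 dB of that excess.
GR = overshoot in − overshoot out = 12 − 5 = 7 dB.

7 dB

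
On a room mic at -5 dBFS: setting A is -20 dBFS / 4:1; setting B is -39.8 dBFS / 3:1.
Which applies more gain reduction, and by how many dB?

A: overshoot 15 dB → output overshoot 3.75 dB → GR 11.25 dB.
B: overshoot 34.8 dB → output overshoot 11.6 dB → GR 23.2 dB.
Difference: 11.95 dB in favour of B.

B, by 11.95 dB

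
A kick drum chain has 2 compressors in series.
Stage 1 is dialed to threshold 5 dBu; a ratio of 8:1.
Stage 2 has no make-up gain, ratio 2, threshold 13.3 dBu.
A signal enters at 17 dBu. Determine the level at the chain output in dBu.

Stage 1: 17 dBu is 12 dB over 5 dBu; at 8:1 that becomes 1.5 dB over, giving 6.5 dBu.
Stage 2: below threshold (6.5 ≤ 13.3); passes unchanged; output 6.5 dBu.

6.5 dBu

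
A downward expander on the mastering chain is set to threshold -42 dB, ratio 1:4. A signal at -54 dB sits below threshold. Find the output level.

-90 dB

Undershoot = (-42) − (-54) = 12 dB.
At 1:4, that expands to 48 dB under threshold.
Output = -42 − 48 = -90 dB.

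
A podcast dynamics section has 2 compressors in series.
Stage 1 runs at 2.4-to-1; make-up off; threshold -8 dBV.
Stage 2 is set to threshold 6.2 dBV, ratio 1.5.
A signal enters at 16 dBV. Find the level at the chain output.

2 dBV

Stage 1: 24 dB above -8 dBV, reduced 2.4:1 to 10 dB above → 2 dBV.
Stage 2: below threshold (2 ≤ 6.2); passes unchanged; output 2 dBV.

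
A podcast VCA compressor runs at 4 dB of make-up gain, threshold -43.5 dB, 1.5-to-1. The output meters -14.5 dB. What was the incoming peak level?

-6 dB

Remove make-up: -14.5 − 4 = -18.5 dB.
The compressed level sits -18.5 − (-43.5) = 25 dB over threshold.
Before 1.5:1 compression the overshoot was 25 × 1.5 = 37.5 dB, so input = -43.5 + 37.5 = -6 dB.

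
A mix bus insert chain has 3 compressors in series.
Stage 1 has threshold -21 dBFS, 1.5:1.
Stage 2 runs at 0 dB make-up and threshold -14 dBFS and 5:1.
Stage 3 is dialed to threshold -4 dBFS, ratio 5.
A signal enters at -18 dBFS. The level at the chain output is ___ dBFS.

-19 dBFS

Stage 1: overshoot 3 dB → 3/1.5 = 2 dB → -19 dBFS.
Stage 2: -19 dBFS is at or below the -14 dBFS threshold — no compression; output -19 dBFS.
Stage 3: -19 dBFS is at or below the -4 dBFS threshold — no compression; output -19 dBFS.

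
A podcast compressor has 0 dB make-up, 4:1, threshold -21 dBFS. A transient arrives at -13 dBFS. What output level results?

-13 dBFS sits 8 dB over threshold.
The 8 dB excess becomes 2 dB after 4:1 reduction.
Output = -21 + 2 = -19 dBFS.

-19 dBFS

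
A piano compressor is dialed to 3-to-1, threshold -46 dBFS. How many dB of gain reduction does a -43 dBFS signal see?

-43 dBFS exceeds the threshold by 3 dB.
A 3:1 ratio leaves 1 dB of that excess.
Gain reduction = 3 − 1 = 2 dB.

2 dB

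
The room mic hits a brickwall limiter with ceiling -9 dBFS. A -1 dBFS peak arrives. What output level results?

-9 dBFS

At ∞:1, everything above -9 dBFS is held at the ceiling.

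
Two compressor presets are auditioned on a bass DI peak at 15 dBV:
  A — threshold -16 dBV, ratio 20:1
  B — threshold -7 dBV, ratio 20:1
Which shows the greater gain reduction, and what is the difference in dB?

A: GR = 31 − 31/20 = 29.45 dB.
B: GR = 22 − 22/20 = 20.9 dB.
Difference: 8.55 dB in favour of A.

A, by 8.55 dB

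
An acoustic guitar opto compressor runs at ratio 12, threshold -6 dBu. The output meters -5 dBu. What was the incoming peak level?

6 dBu

That's 1 dB above the -6 dBu threshold.
Before 12:1 compression the overshoot was 1 × 12 = 12 dB, so input = -6 + 12 = 6 dBu.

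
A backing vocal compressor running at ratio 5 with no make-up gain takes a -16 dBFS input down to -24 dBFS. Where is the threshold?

Input is 10 dB above T (since output overshoot × R = input overshoot: (-24 − T)·5 = -16 − T gives T = -26 dBFS).
Check: -26 + (-16 − (-26))/5 = -26 + 2 = -24 dBFS. ✓

-26 dBFS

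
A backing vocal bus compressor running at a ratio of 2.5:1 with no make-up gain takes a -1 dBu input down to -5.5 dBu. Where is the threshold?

Gain reduction = -1 − (-5.5) = 4.5 dB; output overshoot = GR / (R − 1) = 4.5 / 1.5 = 3 dB.
Threshold = output − output overshoot = -5.5 − 3 = -8.5 dBu.

-8.5 dBu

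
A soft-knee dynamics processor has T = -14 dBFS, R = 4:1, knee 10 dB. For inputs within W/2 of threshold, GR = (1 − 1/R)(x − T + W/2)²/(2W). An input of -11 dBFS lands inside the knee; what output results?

-13.4 dBFS

x − T + W/2 = -11 − (-14) + 5 = 8.
GR = (1 − 1/4) × 8² / 20 = 0.75 × 64 / 20 = 2.4 dB.
Output = -11 − 2.4 = -13.4 dBFS.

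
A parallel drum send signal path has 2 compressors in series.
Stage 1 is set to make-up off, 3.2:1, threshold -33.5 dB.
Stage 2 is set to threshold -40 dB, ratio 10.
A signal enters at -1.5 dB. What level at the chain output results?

Stage 1: overshoot 32 dB → 32/3.2 = 10 dB → -23.5 dB.
Stage 2: -23.5 dB is 16.5 dB over -40 dB; at 10:1 that becomes 1.65 dB over, giving -38.35 dB.

-38.35 dB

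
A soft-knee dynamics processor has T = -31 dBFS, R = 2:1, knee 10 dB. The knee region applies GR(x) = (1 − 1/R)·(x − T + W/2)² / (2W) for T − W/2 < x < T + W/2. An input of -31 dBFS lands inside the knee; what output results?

x − T + W/2 = -31 − (-31) + 5 = 5.
GR = (1 − 1/2) × 5² / 20 = 0.5 × 25 / 20 = 0.625 dB.
Output = -31 − 0.625 = -31.625 dBFS.

-31.625 dBFS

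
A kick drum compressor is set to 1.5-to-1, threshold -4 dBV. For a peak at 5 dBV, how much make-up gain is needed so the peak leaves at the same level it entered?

The peak compresses to -4 + 9/1.5 = 2 dBV.
To reach 5 dBV requires 5 − 2 = 3 dB of make-up.

3 dB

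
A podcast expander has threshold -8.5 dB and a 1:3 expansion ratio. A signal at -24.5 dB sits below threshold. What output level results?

-56.5 dB

Undershoot = (-8.5) − (-24.5) = 16 dB.
At 1:3, that expands to 48 dB under threshold.
Output = -8.5 − 48 = -56.5 dB.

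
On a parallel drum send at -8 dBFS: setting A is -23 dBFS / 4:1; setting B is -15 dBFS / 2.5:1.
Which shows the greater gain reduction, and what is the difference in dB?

A, by 7.05 dB

A: 15 dB over, compressed to 3.75 dB over, so 11.25 dB of GR.
B: 7 dB over, compressed to 2.8 dB over, so 4.2 dB of GR.
A reduces 7.05 dB more.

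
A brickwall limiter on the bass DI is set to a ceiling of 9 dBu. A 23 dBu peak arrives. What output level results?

9 dBu

A brickwall limiter is an ∞:1 compressor: any input above the ceiling is clamped to 9 dBu.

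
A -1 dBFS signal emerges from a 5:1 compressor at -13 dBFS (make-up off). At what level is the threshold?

Let T be the threshold. Output overshoot = (input overshoot)/R, so -13 − T = (-1 − T)/5.
5·(-13 − T) = -1 − T → 4·T = -65 − (-1) = -64.
T = -64/4 = -16 dBFS.

-16 dBFS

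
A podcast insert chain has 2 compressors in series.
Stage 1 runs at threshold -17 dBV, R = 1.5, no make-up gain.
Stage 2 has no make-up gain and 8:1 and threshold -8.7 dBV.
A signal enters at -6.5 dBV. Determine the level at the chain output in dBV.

Stage 1: overshoot 10.5 dB → 10.5/1.5 = 7 dB → -10 dBV.
Stage 2: -10 dBV ≤ -8.7 dBV, so stage 2 doesn't engage; output -10 dBV.

-10 dBV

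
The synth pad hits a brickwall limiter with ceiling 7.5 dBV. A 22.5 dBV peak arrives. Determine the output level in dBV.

The limiter clamps the peak to its 7.5 dBV ceiling.

7.5 dBV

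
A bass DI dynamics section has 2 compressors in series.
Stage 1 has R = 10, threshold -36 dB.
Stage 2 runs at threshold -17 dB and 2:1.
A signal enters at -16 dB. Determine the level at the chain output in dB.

Stage 1: -16 dB is 20 dB over -36 dB; at 10:1 that becomes 2 dB over, giving -34 dB.
Stage 2: -34 dB is at or below the -17 dB threshold — no compression; output -34 dB.

-34 dB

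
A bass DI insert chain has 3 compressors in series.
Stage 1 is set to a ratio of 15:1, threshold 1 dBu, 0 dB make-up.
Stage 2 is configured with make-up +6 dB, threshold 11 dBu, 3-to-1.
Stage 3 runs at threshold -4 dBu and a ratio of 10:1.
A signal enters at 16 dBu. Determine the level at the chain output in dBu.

Stage 1: overshoot 15 dB → 15/15 = 1 dB → 2 dBu.
Stage 2: below threshold (2 ≤ 11); passes unchanged; make-up brings it to 8 dBu.
Stage 3: 12 dB above -4 dBu, reduced 10:1 to 1.2 dB above → -2.8 dBu.

-2.8 dBu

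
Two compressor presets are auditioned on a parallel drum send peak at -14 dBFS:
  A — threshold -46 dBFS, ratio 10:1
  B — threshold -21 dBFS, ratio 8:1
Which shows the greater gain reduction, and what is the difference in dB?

A, by 22.675 dB

A: 32 dB over, compressed to 3.2 dB over, so 28.8 dB of GR.
B: 7 dB over, compressed to 0.875 dB over, so 6.125 dB of GR.
Difference: 22.675 dB in favour of A.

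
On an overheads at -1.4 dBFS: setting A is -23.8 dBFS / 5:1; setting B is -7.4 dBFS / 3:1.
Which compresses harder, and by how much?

A, by 13.92 dB

A: 22.4 dB over, compressed to 4.48 dB over, so 17.92 dB of GR.
B: 6 dB over, compressed to 2 dB over, so 4 dB of GR.
Difference: 13.92 dB in favour of A.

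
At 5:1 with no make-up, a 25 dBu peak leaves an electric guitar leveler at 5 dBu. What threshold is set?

Input is 25 dB above T (since output overshoot × R = input overshoot: (5 − T)·5 = 25 − T gives T = 0 dBu).
Check: 0 + (25 − 0)/5 = 0 + 5 = 5 dBu. ✓

0 dBu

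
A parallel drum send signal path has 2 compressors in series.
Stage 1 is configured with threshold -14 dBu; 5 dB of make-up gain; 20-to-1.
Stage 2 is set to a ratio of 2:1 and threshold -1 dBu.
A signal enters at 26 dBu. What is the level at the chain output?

Stage 1: overshoot 40 dB → 40/20 = 2 dB → -12 dBu; +5 dB make-up → -7 dBu.
Stage 2: -7 dBu ≤ -1 dBu, so stage 2 doesn't engage; output -7 dBu.

-7 dBu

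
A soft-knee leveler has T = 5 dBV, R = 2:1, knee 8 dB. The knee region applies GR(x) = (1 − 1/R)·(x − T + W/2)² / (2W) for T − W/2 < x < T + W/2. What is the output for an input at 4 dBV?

3.71875 dBV

x − T + W/2 = 4 − 5 + 4 = 3.
GR = (1 − 1/2) × 3² / 16 = 0.5 × 9 / 16 = 0.28125 dB.
Output = 4 − 0.28125 = 3.71875 dBV.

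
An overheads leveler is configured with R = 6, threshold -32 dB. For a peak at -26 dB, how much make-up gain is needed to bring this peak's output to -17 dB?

14 dB

Without make-up, output = threshold + overshoot/6 = -32 + 1 = -31 dB.
Gap to target: 14 dB.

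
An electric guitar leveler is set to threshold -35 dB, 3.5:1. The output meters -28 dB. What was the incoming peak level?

-10.5 dB

The compressed level sits -28 − (-35) = 7 dB over threshold.
Input overshoot = R × output overshoot = 24.5 dB → input = -35 + 24.5 = -10.5 dB.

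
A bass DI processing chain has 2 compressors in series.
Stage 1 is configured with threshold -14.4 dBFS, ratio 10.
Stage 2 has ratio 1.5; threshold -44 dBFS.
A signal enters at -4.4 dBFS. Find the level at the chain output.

Stage 1: -4.4 dBFS is 10 dB over -14.4 dBFS; at 10:1 that becomes 1 dB over, giving -13.4 dBFS.
Stage 2: -13.4 dBFS is 30.6 dB over -44 dBFS; at 1.5:1 that becomes 20.4 dB over, giving -23.6 dBFS.

-23.6 dBFS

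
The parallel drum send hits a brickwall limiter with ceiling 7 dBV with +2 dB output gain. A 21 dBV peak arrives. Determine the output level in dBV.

9 dBV

At ∞:1, everything above 7 dBV is held at the ceiling.
Output gain then adds 2 dB: 7 + 2 = 9 dBV.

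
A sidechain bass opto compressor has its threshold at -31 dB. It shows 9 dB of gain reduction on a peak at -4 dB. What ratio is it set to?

Input overshoot = -4 − (-31) = 27 dB.
Output overshoot = 27 − 9 = 18 dB.
Ratio = input overshoot / output overshoot = 27 / 18 = 1.5.

1.5:1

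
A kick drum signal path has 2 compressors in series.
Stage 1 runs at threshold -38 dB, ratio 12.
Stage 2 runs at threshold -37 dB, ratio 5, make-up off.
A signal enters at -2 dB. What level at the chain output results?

-36.6 dB

Stage 1: overshoot 36 dB → 36/12 = 3 dB → -35 dB.
Stage 2: -35 dB is 2 dB over -37 dB; at 5:1 that becomes 0.4 dB over, giving -36.6 dB.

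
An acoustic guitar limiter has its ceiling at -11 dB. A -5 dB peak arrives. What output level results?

At ∞:1, everything above -11 dB is held at the ceiling.

-11 dB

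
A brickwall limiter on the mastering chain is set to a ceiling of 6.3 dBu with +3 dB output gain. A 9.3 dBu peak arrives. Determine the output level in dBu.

9.3 dBu

A brickwall limiter is an ∞:1 compressor: any input above the ceiling is clamped to 6.3 dBu.
Output gain then adds 3 dB: 6.3 + 3 = 9.3 dBu.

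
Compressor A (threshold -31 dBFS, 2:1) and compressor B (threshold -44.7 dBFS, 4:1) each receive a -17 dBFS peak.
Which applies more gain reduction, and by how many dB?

B, by 13.775 dB

A: GR = 14 − 14/2 = 7 dB.
B: GR = 27.7 − 27.7/4 = 20.775 dB.
Difference: 13.775 dB in favour of B.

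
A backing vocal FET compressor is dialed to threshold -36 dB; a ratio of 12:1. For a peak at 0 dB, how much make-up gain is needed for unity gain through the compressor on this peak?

33 dB

The peak compresses to -36 + 36/12 = -33 dB.
To reach 0 dB requires 0 − (-33) = 33 dB of make-up.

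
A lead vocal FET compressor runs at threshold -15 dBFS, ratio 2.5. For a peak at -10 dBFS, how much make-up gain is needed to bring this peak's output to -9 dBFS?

4 dB

Without make-up, output = threshold + overshoot/2.5 = -15 + 2 = -13 dBFS.
Gap to target: 4 dB.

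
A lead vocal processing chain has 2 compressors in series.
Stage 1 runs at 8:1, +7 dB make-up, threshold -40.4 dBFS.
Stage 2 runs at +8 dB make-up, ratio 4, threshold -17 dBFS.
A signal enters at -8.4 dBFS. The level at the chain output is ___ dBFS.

-21.4 dBFS

Stage 1: 32 dB above -40.4 dBFS, reduced 8:1 to 4 dB above → -36.4 dBFS; +7 dB make-up → -29.4 dBFS.
Stage 2: below threshold (-29.4 ≤ -17); passes unchanged; make-up brings it to -21.4 dBFS.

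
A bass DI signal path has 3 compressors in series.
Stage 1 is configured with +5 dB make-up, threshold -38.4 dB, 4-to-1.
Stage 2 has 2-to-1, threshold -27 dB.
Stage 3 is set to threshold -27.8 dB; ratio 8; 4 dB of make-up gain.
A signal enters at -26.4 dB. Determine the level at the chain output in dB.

Stage 1: -26.4 dB is 12 dB over -38.4 dB; at 4:1 that becomes 3 dB over, giving -35.4 dB; +5 dB make-up → -30.4 dB.
Stage 2: -30.4 dB is at or below the -27 dB threshold — no compression; output -30.4 dB.
Stage 3: -30.4 dB is at or below the -27.8 dB threshold — no compression; make-up brings it to -26.4 dB.

-26.4 dB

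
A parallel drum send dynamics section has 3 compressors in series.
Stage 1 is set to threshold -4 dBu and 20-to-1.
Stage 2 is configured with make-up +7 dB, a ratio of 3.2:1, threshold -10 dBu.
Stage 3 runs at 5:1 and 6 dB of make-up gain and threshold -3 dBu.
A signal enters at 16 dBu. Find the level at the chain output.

3.4375 dBu

Stage 1: 20 dB above -4 dBu, reduced 20:1 to 1 dB above → -3 dBu.
Stage 2: -3 dBu is 7 dB over -10 dBu; at 3.2:1 that becomes 2.1875 dB over, giving -7.8125 dBu; +7 dB make-up → -0.8125 dBu.
Stage 3: 2.1875 dB above -3 dBu, reduced 5:1 to 0.4375 dB above → -2.5625 dBu; +6 dB make-up → 3.4375 dBu.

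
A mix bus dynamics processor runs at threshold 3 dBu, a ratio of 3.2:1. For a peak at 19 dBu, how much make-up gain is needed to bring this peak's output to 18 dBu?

10 dB

Overshoot 16 dB → 16/3.2 = 5 dB after compression, so the compressed level is 3 + 5 = 8 dBu.
Make-up = target − compressed = 18 − 8 = 10 dB.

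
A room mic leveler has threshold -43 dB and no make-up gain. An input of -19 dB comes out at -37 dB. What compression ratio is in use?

Input overshoot = -19 − (-43) = 24 dB; output overshoot = -37 − (-43) = 6 dB.
Ratio = 24 / 6 = 4.

4:1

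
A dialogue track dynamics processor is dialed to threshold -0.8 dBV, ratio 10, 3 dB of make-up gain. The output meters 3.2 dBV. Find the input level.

9.2 dBV

Remove make-up: 3.2 − 3 = 0.2 dBV.
That's 1 dB above the -0.8 dBV threshold.
Before 10:1 compression the overshoot was 1 × 10 = 10 dB, so input = -0.8 + 10 = 9.2 dBV.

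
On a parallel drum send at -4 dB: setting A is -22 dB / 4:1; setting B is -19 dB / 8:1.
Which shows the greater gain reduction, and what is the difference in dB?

A, by 0.375 dB

A: overshoot 18 dB → output overshoot 4.5 dB → GR 13.5 dB.
B: overshoot 15 dB → output overshoot 1.875 dB → GR 13.125 dB.
A applies 0.375 dB more gain reduction.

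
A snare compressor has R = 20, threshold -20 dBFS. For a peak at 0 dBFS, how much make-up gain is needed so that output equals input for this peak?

Overshoot 20 dB → 20/20 = 1 dB after compression, so the compressed level is -20 + 1 = -19 dBFS.
Make-up = target − compressed = 0 − (-19) = 19 dB.

19 dB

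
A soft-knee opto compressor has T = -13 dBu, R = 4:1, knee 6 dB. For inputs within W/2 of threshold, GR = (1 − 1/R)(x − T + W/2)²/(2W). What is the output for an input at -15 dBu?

x − T + W/2 = -15 − (-13) + 3 = 1.
GR = (1 − 1/4) × 1² / 12 = 0.75 × 1 / 12 = 0.0625 dB.
Output = -15 − 0.0625 = -15.0625 dBu.

-15.0625 dBu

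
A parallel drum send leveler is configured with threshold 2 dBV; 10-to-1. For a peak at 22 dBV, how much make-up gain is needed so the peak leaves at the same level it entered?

The peak compresses to 2 + 20/10 = 4 dBV.
To reach 22 dBV requires 22 − 4 = 18 dB of make-up.

18 dB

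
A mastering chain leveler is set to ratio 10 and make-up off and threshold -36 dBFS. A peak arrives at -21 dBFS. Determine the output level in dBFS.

-34.5 dBFS

The input is 15 dB above the -36 dBFS threshold.
At 10:1 the overshoot is divided by 10, leaving 1.5 dB above threshold.
So the level is -36 + 1.5 = -34.5 dBFS.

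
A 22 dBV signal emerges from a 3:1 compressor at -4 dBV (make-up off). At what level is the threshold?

Input is 39 dB above T (since output overshoot × R = input overshoot: (-4 − T)·3 = 22 − T gives T = -17 dBV).
Check: -17 + (22 − (-17))/3 = -17 + 13 = -4 dBV. ✓

-17 dBV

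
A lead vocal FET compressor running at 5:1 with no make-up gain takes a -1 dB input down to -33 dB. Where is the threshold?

-41 dB

Gain reduction = -1 − (-33) = 32 dB; output overshoot = GR / (R − 1) = 32 / 4 = 8 dB.
Threshold = output − output overshoot = -33 − 8 = -41 dB.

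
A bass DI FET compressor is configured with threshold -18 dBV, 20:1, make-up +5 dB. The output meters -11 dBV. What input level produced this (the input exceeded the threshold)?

22 dBV

Remove make-up: -11 − 5 = -16 dBV.
That's 2 dB above the -18 dBV threshold.
Input overshoot = R × output overshoot = 40 dB → input = -18 + 40 = 22 dBV.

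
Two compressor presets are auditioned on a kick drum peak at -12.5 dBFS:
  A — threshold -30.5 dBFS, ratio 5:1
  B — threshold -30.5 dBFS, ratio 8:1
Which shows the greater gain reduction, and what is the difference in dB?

A: overshoot 18 dB → output overshoot 3.6 dB → GR 14.4 dB.
B: overshoot 18 dB → output overshoot 2.25 dB → GR 15.75 dB.
Difference: 1.35 dB in favour of B.

B, by 1.35 dB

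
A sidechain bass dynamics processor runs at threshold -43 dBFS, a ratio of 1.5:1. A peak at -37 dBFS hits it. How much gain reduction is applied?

2 dB

-37 dBFS exceeds the threshold by 6 dB.
A 1.5:1 ratio leaves 4 dB of that excess.
Gain reduction = 6 − 4 = 2 dB.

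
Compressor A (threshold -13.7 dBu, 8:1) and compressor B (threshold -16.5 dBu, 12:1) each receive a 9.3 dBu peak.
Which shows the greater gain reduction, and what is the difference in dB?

A: GR = 23 − 23/8 = 20.125 dB.
B: GR = 25.8 − 25.8/12 = 23.65 dB.
Difference: 3.525 dB in favour of B.

B, by 3.525 dB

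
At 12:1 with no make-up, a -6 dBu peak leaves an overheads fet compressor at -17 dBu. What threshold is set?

Input is 12 dB above T (since output overshoot × R = input overshoot: (-17 − T)·12 = -6 − T gives T = -18 dBu).
Check: -18 + (-6 − (-18))/12 = -18 + 1 = -17 dBu. ✓

-18 dBu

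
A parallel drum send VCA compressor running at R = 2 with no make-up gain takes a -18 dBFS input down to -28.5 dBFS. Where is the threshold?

-39 dBFS

Input is 21 dB above T (since output overshoot × R = input overshoot: (-28.5 − T)·2 = -18 − T gives T = -39 dBFS).
Check: -39 + (-18 − (-39))/2 = -39 + 10.5 = -28.5 dBFS. ✓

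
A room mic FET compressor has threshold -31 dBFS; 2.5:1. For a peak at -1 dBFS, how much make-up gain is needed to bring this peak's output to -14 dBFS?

Overshoot 30 dB → 30/2.5 = 12 dB after compression, so the compressed level is -31 + 12 = -19 dBFS.
Make-up = target − compressed = -14 − (-19) = 5 dB.

5 dB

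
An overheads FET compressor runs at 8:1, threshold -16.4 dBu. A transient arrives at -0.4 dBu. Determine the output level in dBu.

-0.4 dBu sits 16 dB over threshold.
The 16 dB excess becomes 2 dB after 8:1 reduction.
So the level is -16.4 + 2 = -14.4 dBu.

-14.4 dBu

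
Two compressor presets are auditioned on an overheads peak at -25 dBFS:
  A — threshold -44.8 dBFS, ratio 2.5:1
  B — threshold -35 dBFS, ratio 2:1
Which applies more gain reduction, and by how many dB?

A, by 6.88 dB

A: 19.8 dB over, compressed to 7.92 dB over, so 11.88 dB of GR.
B: 10 dB over, compressed to 5 dB over, so 5 dB of GR.
A reduces 6.88 dB more.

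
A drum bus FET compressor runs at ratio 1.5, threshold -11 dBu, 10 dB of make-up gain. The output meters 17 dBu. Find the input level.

16 dBu

Remove make-up: 17 − 10 = 7 dBu.
Post-compression overshoot = 7 − (-11) = 18 dB.
Input overshoot = R × output overshoot = 27 dB → input = -11 + 27 = 16 dBu.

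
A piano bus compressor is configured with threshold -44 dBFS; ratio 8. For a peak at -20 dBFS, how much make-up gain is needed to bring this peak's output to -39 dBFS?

2 dB

The peak compresses to -44 + 24/8 = -41 dBFS.
To reach -39 dBFS requires -39 − (-41) = 2 dB of make-up.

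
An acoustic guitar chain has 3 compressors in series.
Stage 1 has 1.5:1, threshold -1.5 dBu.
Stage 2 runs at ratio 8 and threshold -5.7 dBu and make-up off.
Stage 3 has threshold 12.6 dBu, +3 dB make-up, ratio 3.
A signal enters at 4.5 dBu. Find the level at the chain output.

-1.675 dBu

Stage 1: 6 dB above -1.5 dBu, reduced 1.5:1 to 4 dB above → 2.5 dBu.
Stage 2: 8.2 dB above -5.7 dBu, reduced 8:1 to 1.025 dB above → -4.675 dBu.
Stage 3: -4.675 dBu is at or below the 12.6 dBu threshold — no compression; make-up brings it to -1.675 dBu.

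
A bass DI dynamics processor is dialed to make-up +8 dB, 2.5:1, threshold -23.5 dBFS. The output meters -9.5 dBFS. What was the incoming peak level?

-8.5 dBFS

Remove make-up: -9.5 − 8 = -17.5 dBFS.
Post-compression overshoot = -17.5 − (-23.5) = 6 dB.
Undo the ratio: input overshoot = 6 × 2.5 = 15 dB, giving input = -8.5 dBFS.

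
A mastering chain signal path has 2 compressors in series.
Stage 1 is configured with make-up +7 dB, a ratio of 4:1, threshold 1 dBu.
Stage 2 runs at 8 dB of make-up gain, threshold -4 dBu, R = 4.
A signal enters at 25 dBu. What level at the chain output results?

Stage 1: 24 dB above 1 dBu, reduced 4:1 to 6 dB above → 7 dBu; +7 dB make-up → 14 dBu.
Stage 2: overshoot 18 dB → 18/4 = 4.5 dB → 0.5 dBu; +8 dB make-up → 8.5 dBu.

8.5 dBu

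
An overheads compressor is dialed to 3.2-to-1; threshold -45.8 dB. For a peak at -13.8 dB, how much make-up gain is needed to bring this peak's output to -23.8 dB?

12 dB

The peak compresses to -45.8 + 32/3.2 = -35.8 dB.
To reach -23.8 dB requires -23.8 − (-35.8) = 12 dB of make-up.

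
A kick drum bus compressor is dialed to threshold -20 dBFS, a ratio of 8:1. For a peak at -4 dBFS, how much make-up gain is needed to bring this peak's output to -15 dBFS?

3 dB

The peak compresses to -20 + 16/8 = -18 dBFS.
To reach -15 dBFS requires -15 − (-18) = 3 dB of make-up.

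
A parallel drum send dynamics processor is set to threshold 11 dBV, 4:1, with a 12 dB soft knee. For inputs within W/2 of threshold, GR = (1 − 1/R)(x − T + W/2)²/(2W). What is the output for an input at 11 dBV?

9.875 dBV

x − T + W/2 = 11 − 11 + 6 = 6.
GR = (1 − 1/4) × 6² / 24 = 0.75 × 36 / 24 = 1.125 dB.
Output = 11 − 1.125 = 9.875 dBV.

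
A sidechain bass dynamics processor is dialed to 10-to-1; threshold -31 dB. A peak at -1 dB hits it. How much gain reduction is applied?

27 dB

Overshoot = -1 − (-31) = 30 dB.
At 10:1, output sits 30/10 = 3 dB above threshold.
So the signal is attenuated by 30 − 3 = 27 dB.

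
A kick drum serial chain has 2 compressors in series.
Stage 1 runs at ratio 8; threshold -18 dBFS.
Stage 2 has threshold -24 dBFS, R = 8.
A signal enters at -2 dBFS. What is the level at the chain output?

Stage 1: 16 dB above -18 dBFS, reduced 8:1 to 2 dB above → -16 dBFS.
Stage 2: overshoot 8 dB → 8/8 = 1 dB → -23 dBFS.

-23 dBFS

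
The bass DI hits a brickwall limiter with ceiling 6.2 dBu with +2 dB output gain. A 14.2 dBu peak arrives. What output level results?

At ∞:1, everything above 6.2 dBu is held at the ceiling.
Output gain then adds 2 dB: 6.2 + 2 = 8.2 dBu.

8.2 dBu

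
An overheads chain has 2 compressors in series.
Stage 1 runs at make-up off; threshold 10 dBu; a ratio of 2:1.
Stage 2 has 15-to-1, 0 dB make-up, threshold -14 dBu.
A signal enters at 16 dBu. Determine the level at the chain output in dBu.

-12.2 dBu

Stage 1: overshoot 6 dB → 6/2 = 3 dB → 13 dBu.
Stage 2: overshoot 27 dB → 27/15 = 1.8 dB → -12.2 dBu.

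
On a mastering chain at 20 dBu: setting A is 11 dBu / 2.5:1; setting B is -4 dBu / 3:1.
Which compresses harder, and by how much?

B, by 10.6 dB

A: GR = 9 − 9/2.5 = 5.4 dB.
B: GR = 24 − 24/3 = 16 dB.
B applies 10.6 dB more gain reduction.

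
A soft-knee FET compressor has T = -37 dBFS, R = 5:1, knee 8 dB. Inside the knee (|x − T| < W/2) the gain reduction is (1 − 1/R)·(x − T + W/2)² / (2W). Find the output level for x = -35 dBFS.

-36.8 dBFS

x − T + W/2 = -35 − (-37) + 4 = 6.
GR = (1 − 1/5) × 6² / 16 = 0.8 × 36 / 16 = 1.8 dB.
Output = -35 − 1.8 = -36.8 dBFS.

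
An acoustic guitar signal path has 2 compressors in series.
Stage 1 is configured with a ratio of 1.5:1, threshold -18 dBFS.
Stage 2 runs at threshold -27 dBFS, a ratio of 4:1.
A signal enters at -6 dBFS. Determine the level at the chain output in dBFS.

-22.75 dBFS

Stage 1: -6 dBFS is 12 dB over -18 dBFS; at 1.5:1 that becomes 8 dB over, giving -10 dBFS.
Stage 2: 17 dB above -27 dBFS, reduced 4:1 to 4.25 dB above → -22.75 dBFS.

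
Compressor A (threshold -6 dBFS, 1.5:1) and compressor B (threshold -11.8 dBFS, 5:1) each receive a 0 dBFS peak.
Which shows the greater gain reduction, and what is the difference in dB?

B, by 7.44 dB

A: overshoot 6 dB → output overshoot 4 dB → GR 2 dB.
B: overshoot 11.8 dB → output overshoot 2.36 dB → GR 9.44 dB.
B applies 7.44 dB more gain reduction.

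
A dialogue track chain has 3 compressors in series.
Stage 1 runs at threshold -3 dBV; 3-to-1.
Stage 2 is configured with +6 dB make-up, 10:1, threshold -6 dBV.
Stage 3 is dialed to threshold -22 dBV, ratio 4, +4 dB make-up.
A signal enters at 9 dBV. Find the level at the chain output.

Stage 1: 9 dBV is 12 dB over -3 dBV; at 3:1 that becomes 4 dB over, giving 1 dBV.
Stage 2: overshoot 7 dB → 7/10 = 0.7 dB → -5.3 dBV; +6 dB make-up → 0.7 dBV.
Stage 3: 0.7 dBV is 22.7 dB over -22 dBV; at 4:1 that becomes 5.675 dB over, giving -16.325 dBV; +4 dB make-up → -12.325 dBV.

-12.325 dBV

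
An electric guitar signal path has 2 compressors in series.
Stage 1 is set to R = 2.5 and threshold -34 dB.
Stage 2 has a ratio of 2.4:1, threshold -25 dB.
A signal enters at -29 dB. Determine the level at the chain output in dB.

Stage 1: overshoot 5 dB → 5/2.5 = 2 dB → -32 dB.
Stage 2: below threshold (-32 ≤ -25); passes unchanged; output -32 dB.

-32 dB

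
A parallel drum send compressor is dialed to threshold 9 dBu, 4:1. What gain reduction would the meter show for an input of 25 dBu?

The signal is 16 dB above threshold.
At 4:1, output sits 16/4 = 4 dB above threshold.
So the signal is attenuated by 16 − 4 = 12 dB.

12 dB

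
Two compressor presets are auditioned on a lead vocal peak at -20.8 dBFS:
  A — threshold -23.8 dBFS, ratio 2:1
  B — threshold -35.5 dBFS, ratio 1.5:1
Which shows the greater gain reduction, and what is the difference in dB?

A: GR = 3 − 3/2 = 1.5 dB.
B: GR = 14.7 − 14.7/1.5 = 4.9 dB.
B applies 3.4 dB more gain reduction.

B, by 3.4 dB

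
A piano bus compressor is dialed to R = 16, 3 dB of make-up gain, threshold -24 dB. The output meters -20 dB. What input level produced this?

Stripping the +3 dB make-up gives -23 dB at the gain stage.
The compressed level sits -23 − (-24) = 1 dB over threshold.
Input overshoot = R × output overshoot = 16 dB → input = -24 + 16 = -8 dB.

-8 dB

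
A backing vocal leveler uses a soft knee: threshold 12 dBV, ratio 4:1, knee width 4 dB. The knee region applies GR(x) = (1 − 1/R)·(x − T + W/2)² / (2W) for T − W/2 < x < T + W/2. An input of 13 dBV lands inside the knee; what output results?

x − T + W/2 = 13 − 12 + 2 = 3.
GR = (1 − 1/4) × 3² / 8 = 0.75 × 9 / 8 = 0.84375 dB.
Output = 13 − 0.84375 = 12.15625 dBV.

12.15625 dBV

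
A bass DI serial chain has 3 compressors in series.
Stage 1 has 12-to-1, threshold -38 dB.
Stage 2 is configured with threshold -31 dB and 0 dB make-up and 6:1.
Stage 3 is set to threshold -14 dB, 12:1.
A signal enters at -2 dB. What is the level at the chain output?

-35 dB

Stage 1: -2 dB is 36 dB over -38 dB; at 12:1 that becomes 3 dB over, giving -35 dB.
Stage 2: -35 dB is at or below the -31 dB threshold — no compression; output -35 dB.
Stage 3: -35 dB ≤ -14 dB, so stage 3 doesn't engage; output -35 dB.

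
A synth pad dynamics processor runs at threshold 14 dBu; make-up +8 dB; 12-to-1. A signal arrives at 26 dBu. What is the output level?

23 dBu

Overshoot: 26 − 14 = 12 dB.
The 12 dB excess becomes 1 dB after 12:1 reduction.
Output = 14 + 1 = 15 dBu; make-up adds 8 dB, giving 23 dBu.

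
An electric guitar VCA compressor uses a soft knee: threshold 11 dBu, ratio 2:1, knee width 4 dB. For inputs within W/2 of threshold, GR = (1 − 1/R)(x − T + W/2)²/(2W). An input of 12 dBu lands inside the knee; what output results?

x − T + W/2 = 12 − 11 + 2 = 3.
GR = (1 − 1/2) × 3² / 8 = 0.5 × 9 / 8 = 0.5625 dB.
Output = 12 − 0.5625 = 11.4375 dBu.

11.4375 dBu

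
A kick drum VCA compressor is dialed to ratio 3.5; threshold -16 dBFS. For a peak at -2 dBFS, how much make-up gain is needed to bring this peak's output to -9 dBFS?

Without make-up, output = threshold + overshoot/3.5 = -16 + 4 = -12 dBFS.
Gap to target: 3 dB.

3 dB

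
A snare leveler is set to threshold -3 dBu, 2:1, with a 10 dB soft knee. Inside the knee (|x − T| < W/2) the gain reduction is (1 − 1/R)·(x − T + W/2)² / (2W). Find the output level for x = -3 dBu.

x − T + W/2 = -3 − (-3) + 5 = 5.
GR = (1 − 1/2) × 5² / 20 = 0.5 × 25 / 20 = 0.625 dB.
Output = -3 − 0.625 = -3.625 dBu.

-3.625 dBu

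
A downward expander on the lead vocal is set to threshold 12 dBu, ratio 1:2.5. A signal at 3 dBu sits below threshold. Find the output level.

Below threshold, a 1:2.5 expander applies gain = (2.5−1)×(T − x) of attenuation.
(2.5−1) × 9 = 13.5 dB, so output = 3 − 13.5 = -10.5 dBu.

-10.5 dBu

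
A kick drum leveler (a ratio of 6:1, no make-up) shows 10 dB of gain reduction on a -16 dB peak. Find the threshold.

-28 dB

Gain reduction = -16 − (-26) = 10 dB; output overshoot = GR / (R − 1) = 10 / 5 = 2 dB.
Threshold = output − output overshoot = -26 − 2 = -28 dB.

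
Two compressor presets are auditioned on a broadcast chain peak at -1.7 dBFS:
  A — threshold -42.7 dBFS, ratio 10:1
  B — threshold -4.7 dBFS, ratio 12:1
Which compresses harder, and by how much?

A, by 34.15 dB

A: overshoot 41 dB → output overshoot 4.1 dB → GR 36.9 dB.
B: overshoot 3 dB → output overshoot 0.25 dB → GR 2.75 dB.
A reduces 34.15 dB more.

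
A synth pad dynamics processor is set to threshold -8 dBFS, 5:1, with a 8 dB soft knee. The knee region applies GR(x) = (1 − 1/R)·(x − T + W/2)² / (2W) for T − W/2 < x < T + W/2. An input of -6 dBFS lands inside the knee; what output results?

-7.8 dBFS

x − T + W/2 = -6 − (-8) + 4 = 6.
GR = (1 − 1/5) × 6² / 16 = 0.8 × 36 / 16 = 1.8 dB.
Output = -6 − 1.8 = -7.8 dBFS.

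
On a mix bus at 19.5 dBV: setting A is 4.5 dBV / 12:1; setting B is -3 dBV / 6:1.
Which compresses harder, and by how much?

B, by 5 dB

A: overshoot 15 dB → output overshoot 1.25 dB → GR 13.75 dB.
B: overshoot 22.5 dB → output overshoot 3.75 dB → GR 18.75 dB.
Difference: 5 dB in favour of B.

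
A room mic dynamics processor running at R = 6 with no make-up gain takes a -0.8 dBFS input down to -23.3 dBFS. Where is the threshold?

-27.8 dBFS

Let T be the threshold. Output overshoot = (input overshoot)/R, so -23.3 − T = (-0.8 − T)/6.
6·(-23.3 − T) = -0.8 − T → 5·T = -139.8 − (-0.8) = -139.
T = -139/5 = -27.8 dBFS.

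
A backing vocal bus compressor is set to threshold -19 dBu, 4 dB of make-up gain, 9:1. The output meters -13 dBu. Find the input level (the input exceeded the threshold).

Stripping the +4 dB make-up gives -17 dBu at the gain stage.
That's 2 dB above the -19 dBu threshold.
Before 9:1 compression the overshoot was 2 × 9 = 18 dB, so input = -19 + 18 = -1 dBu.

-1 dBu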